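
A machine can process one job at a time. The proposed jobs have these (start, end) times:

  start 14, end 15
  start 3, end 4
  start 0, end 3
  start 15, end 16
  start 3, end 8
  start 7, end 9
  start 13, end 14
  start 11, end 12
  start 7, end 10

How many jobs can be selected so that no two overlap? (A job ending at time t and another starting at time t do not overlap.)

7

Order by finish time; keep every interval that doesn't clash with the previous kept one.
By end time: (0,3), (3,4), (3,8), (7,9), (7,10), (11,12), (13,14), (14,15), (15,16).
Pick (0,3); next start ≥ 3 → (3,4); next start ≥ 4 → (7,9); next start ≥ 9 → (11,12); next start ≥ 12 → (13,14); next start ≥ 14 → (14,15); next start ≥ 15 → (15,16).
Selected 7 jobs.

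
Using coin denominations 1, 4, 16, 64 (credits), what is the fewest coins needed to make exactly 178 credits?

7

Greedy: take as many of the largest coin as possible, then repeat with the remainder.
178 = 2×64 + 3×16 + 2×1
Total coins = 2 + 3 + 2 = 7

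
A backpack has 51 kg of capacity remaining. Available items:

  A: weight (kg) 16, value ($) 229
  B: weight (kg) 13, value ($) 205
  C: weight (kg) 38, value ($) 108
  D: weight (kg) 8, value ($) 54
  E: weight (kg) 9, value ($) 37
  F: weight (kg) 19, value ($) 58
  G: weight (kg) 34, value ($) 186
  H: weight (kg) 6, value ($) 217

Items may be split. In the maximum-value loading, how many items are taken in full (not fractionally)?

4

Sort by value per unit weight and fill in that order.
Ratios (sorted): H 36.17, B 15.77, A 14.31, D 6.75, G 5.47, E 4.11, F 3.05, C 2.84
take H (6 @ 217); take B (13 @ 205); take A (16 @ 229); take D (8 @ 54); take 8/34 of G → 43.76. Capacity used 51/51.
4 item(s) taken whole; one partial (take 8/34 of G).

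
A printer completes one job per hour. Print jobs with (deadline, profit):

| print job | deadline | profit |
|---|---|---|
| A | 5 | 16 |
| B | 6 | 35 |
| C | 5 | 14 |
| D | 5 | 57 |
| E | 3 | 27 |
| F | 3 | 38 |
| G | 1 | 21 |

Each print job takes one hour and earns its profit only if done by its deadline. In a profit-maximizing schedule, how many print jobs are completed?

Take jobs in profit order; each goes to the latest open slot no later than its deadline.
By profit: D(d5,57), F(d3,38), B(d6,35), E(d3,27), G(d1,21), A(d5,16), C(d5,14)
D→slot 5; F→slot 3; B→slot 6; E→slot 2; G→slot 1; A→slot 4; C skipped.
6 of 7 scheduled.

6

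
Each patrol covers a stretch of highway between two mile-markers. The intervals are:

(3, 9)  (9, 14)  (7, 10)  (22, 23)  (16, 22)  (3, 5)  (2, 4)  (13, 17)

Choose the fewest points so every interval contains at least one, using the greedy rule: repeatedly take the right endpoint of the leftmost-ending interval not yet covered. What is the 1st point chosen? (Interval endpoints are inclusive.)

4

Process intervals by earliest right end; each time one isn't hit yet, stab at its right endpoint.
Sorted: [2,4] [3,5] [3,9] [7,10] [9,14] [13,17] [16,22] [22,23]
{[2,4],[3,5],[3,9]} hit by 4; {[7,10],[9,14]} hit by 10; {[13,17],[16,22]} hit by 17; {[22,23]} hit by 23.
Points: 4, 10, 17, 23 (4 total).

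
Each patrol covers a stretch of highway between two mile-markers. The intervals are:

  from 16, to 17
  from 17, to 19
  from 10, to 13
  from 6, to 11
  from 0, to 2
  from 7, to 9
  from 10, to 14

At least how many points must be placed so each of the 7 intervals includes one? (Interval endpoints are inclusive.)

4

Sort by right endpoint; whenever an interval is uncovered, place a point at its right end.
Sorted: [0,2] [7,9] [6,11] [10,13] [10,14] [16,17] [17,19]
{[0,2]} hit by 2; {[7,9],[6,11]} hit by 9; {[10,13],[10,14]} hit by 13; {[16,17],[17,19]} hit by 17.
Points: 2, 9, 13, 17 (4 total).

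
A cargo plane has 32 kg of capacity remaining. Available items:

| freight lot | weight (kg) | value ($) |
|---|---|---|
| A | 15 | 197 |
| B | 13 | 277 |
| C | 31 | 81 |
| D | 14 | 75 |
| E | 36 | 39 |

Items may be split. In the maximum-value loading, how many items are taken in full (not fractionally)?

2

Sort by value per unit weight and fill in that order.
Order: B (277/13=21.31) > A (197/15=13.13) > D (75/14=5.36) > C (81/31=2.61) > E (39/36=1.08)
Fill: take B (13 @ 277) → take A (15 @ 197) → take 4/14 of D → 21.43; 32/32 used.
2 item(s) taken whole; one partial (take 4/14 of D).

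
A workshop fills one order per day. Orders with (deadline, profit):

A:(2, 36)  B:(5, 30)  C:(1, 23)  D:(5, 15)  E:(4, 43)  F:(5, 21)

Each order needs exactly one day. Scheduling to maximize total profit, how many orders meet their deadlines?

5

Take jobs in profit order; each goes to the latest open slot no later than its deadline.
Profit order: E=43 A=36 B=30 C=23 F=21 D=15
Assign: E→slot 4, A→slot 2, B→slot 5, C→slot 1, F→slot 3, D skipped.
Slots: [1:C] [2:A] [3:F] [4:E] [5:B]
5 of 6 scheduled.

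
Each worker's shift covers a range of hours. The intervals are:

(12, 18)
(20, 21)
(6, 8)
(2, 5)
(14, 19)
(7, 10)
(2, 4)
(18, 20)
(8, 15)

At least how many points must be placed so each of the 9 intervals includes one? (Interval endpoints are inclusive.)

By right end: [2,4]  [2,5]  [6,8]  [7,10]  [8,15]  [12,18]  [14,19]  [18,20]  [20,21]
[2,4] uncovered → point at 4; [6,8] uncovered → point at 8; [12,18] uncovered → point at 18; [20,21] uncovered → point at 21.
Points: 4, 8, 18, 21 (4 total).

4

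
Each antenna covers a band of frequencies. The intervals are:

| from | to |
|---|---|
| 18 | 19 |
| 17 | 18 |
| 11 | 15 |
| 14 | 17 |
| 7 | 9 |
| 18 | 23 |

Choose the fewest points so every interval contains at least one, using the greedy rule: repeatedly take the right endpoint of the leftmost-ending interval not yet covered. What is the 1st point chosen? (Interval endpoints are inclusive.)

Process intervals by earliest right end; each time one isn't hit yet, stab at its right endpoint.
By right end: [7,9]  [11,15]  [14,17]  [17,18]  [18,19]  [18,23]
[7,9] uncovered → point at 9; [11,15] uncovered → point at 15; [17,18] uncovered → point at 18.
Points: 9, 15, 18 (3 total).

9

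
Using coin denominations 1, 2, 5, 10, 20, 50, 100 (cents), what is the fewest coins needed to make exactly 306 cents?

Greedy: take as many of the largest coin as possible, then repeat with the remainder.
306 = 3×100 + 1×5 + 1×1
Total coins = 3 + 1 + 1 = 5

5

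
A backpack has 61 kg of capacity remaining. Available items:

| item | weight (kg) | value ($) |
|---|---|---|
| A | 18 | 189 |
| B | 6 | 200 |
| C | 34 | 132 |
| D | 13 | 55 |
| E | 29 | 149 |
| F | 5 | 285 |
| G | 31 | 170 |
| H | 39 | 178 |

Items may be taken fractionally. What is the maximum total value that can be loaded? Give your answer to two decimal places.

Ratios (sorted): F 57.00, B 33.33, A 10.50, G 5.48, E 5.14, H 4.56, D 4.23, C 3.88
take F (5 @ 285); take B (6 @ 200); take A (18 @ 189); take G (31 @ 170); take 1/29 of E → 5.14. Capacity used 61/61.
Total value = 849.14

849.14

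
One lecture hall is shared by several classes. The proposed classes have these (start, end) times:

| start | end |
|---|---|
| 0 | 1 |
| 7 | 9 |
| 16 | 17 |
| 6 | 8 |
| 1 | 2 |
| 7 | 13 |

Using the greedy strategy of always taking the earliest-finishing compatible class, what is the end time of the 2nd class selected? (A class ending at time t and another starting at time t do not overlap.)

2

By end time: (0,1), (1,2), (6,8), (7,9), (7,13), (16,17).
Pick (0,1); next start ≥ 1 → (1,2); next start ≥ 2 → (6,8); next start ≥ 8 → (16,17).
Selected: (0,1) (1,2) (6,8) (16,17)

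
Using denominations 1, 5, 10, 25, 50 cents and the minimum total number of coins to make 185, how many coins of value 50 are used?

Use the largest denomination that fits, subtract, and repeat.
185 = 3×50 + 1×25 + 1×10
Count of 50: 3

3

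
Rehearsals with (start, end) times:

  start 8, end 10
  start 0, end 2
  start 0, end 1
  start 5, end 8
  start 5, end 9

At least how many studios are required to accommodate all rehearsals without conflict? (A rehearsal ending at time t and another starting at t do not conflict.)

2

The answer is the maximum number of intervals overlapping at any instant.
Events (time:±→running): 0:+→1 0:+→2 … peak 2.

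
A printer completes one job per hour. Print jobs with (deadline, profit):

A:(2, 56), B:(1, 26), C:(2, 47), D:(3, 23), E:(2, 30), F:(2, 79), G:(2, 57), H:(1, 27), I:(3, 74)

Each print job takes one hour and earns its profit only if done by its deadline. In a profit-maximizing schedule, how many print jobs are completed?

Sort by profit descending; place each in the latest free slot ≤ its deadline.
Profit order: F=79 I=74 G=57 A=56 C=47 E=30 H=27 B=26 D=23
Assign: F→slot 2, I→slot 3, G→slot 1, A skipped, C skipped, E skipped, H skipped, B skipped, D skipped.
Slots: [1:G] [2:F] [3:I]
3 of 9 scheduled.

3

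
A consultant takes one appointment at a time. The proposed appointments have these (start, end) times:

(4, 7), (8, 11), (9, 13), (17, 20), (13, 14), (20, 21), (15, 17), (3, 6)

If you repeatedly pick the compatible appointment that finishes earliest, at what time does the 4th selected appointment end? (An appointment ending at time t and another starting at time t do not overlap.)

17

By end time: (3,6), (4,7), (8,11), (9,13), (13,14), (15,17), (17,20), (20,21).
Pick (3,6); next start ≥ 6 → (8,11); next start ≥ 11 → (13,14); next start ≥ 14 → (15,17); next start ≥ 17 → (17,20); next start ≥ 20 → (20,21).
Selected: (3,6) (8,11) (13,14) (15,17) (17,20) (20,21)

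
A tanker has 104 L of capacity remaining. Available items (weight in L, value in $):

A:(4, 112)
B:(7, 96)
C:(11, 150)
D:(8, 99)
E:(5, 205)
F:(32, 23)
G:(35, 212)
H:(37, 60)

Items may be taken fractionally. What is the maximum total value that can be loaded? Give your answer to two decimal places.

929.14

Greedy by value/weight ratio, highest first.
Order: E (205/5=41.00) > A (112/4=28.00) > B (96/7=13.71) > C (150/11=13.64) > D (99/8=12.38) > G (212/35=6.06) > H (60/37=1.62) > F (23/32=0.72)
Fill: take E (5 @ 205) → take A (4 @ 112) → take B (7 @ 96) → take C (11 @ 150) → take D (8 @ 99) → take G (35 @ 212) → take 34/37 of H → 55.14; 104/104 used.
Total value = 929.14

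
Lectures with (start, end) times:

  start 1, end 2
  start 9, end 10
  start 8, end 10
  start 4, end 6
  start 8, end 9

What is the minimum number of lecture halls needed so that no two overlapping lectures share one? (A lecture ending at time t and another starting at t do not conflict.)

The answer is the maximum number of intervals overlapping at any instant.
starts: [1, 4, 8, 8, 9]
ends:   [2, 6, 9, 10, 10]
s1→1 e2→0 s4→1 e6→0 s8→1 s8→2  — peak 2.

2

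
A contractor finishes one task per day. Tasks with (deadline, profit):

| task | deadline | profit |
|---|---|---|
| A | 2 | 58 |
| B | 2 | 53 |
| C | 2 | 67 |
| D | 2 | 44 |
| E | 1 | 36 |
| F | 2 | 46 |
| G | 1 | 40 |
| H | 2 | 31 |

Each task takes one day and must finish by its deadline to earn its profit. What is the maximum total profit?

By profit: C(d2,67), A(d2,58), B(d2,53), F(d2,46), D(d2,44), G(d1,40), E(d1,36), H(d2,31)
C→slot 2; A→slot 1; B skipped; F skipped; D skipped; G skipped; E skipped; H skipped.
Profit = 58 + 67 = 125

125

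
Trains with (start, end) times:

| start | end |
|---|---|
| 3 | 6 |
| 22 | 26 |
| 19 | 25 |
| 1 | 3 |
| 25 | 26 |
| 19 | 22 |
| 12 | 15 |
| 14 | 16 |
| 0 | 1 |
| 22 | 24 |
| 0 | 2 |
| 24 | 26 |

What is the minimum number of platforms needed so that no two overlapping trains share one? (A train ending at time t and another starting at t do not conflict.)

3

Count concurrent intervals with a sweep; the peak is the room count.
starts: [0, 0, 1, 3, 12, 14, 19, 19, 22, 22, 24, 25]
ends:   [1, 2, 3, 6, 15, 16, 22, 24, 25, 26, 26, 26]
s0→1 s0→2 e1→1 s1→2 e2→1 e3→0 s3→1 e6→0 s12→1 s14→2 e15→1 e16→0 s19→1 s19→2 e22→1 s22→2 s22→3  — peak 3.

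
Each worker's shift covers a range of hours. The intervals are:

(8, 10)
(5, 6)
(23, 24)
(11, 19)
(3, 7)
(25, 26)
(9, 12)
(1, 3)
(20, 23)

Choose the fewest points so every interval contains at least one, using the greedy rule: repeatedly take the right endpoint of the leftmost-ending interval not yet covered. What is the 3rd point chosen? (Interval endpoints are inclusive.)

By right end: [1,3]  [5,6]  [3,7]  [8,10]  [9,12]  [11,19]  [20,23]  [23,24]  [25,26]
[1,3] uncovered → point at 3; [5,6] uncovered → point at 6; [8,10] uncovered → point at 10; [11,19] uncovered → point at 19; [20,23] uncovered → point at 23; [25,26] uncovered → point at 26.
Points: 3, 6, 10, 19, 23, 26 (6 total).

10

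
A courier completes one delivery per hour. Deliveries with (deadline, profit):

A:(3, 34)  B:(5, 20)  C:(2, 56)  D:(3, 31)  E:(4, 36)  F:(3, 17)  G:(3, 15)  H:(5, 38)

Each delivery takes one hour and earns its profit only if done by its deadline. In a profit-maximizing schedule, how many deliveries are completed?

By profit: C(d2,56), H(d5,38), E(d4,36), A(d3,34), D(d3,31), B(d5,20), F(d3,17), G(d3,15)
C→slot 2; H→slot 5; E→slot 4; A→slot 3; D→slot 1; B skipped; F skipped; G skipped.
5 of 8 scheduled.

5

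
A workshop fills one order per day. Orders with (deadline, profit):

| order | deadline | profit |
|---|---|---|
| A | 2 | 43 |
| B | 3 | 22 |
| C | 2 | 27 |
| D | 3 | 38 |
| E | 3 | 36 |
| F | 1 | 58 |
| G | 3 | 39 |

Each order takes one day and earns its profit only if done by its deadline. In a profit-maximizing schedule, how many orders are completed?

Sort by profit descending; place each in the latest free slot ≤ its deadline.
Profit order: F=58 A=43 G=39 D=38 E=36 C=27 B=22
Assign: F→slot 1, A→slot 2, G→slot 3, D skipped, E skipped, C skipped, B skipped.
Slots: [1:F] [2:A] [3:G]
3 of 7 scheduled.

3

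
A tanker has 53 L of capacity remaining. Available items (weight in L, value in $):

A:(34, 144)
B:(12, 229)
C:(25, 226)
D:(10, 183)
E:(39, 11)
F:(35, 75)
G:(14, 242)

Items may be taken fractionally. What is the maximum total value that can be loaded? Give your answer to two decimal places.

Sort by value per unit weight and fill in that order.
Ratios (sorted): B 19.08, D 18.30, G 17.29, C 9.04, A 4.24, F 2.14, E 0.28
take B (12 @ 229); take D (10 @ 183); take G (14 @ 242); take 17/25 of C → 153.68. Capacity used 53/53.
Total value = 807.68

807.68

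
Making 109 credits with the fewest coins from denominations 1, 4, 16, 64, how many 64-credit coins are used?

Greedy: take as many of the largest coin as possible, then repeat with the remainder.
109 = 1×64 + 2×16 + 3×4 + 1×1
Count of 64: 1

1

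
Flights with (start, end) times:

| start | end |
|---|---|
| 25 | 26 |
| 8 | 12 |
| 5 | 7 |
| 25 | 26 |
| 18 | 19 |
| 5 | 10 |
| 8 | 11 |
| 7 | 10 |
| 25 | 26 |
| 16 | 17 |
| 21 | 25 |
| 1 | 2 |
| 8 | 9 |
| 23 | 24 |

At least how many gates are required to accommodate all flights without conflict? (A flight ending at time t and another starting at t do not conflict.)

starts: [1, 5, 5, 7, 8, 8, 8, 16, 18, 21, 23, 25, 25, 25]
ends:   [2, 7, 9, 10, 10, 11, 12, 17, 19, 24, 25, 26, 26, 26]
s1→1 e2→0 s5→1 s5→2 e7→1 s7→2 s8→3 s8→4 s8→5  — peak 5.

5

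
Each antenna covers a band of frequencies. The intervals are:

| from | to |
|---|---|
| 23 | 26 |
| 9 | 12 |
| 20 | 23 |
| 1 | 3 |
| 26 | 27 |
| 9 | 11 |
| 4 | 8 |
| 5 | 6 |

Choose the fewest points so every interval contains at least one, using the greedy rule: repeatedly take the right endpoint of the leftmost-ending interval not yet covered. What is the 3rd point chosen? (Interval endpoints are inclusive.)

Sorted: [1,3] [5,6] [4,8] [9,11] [9,12] [20,23] [23,26] [26,27]
{[1,3]} hit by 3; {[5,6],[4,8]} hit by 6; {[9,11],[9,12]} hit by 11; {[20,23],[23,26]} hit by 23; {[26,27]} hit by 27.
Points: 3, 6, 11, 23, 27 (5 total).

11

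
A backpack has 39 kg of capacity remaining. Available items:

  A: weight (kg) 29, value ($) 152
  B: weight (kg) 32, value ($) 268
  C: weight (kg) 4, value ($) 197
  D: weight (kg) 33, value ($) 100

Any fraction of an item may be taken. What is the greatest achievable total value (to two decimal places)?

480.72

Order: C (197/4=49.25) > B (268/32=8.38) > A (152/29=5.24) > D (100/33=3.03)
Fill: take C (4 @ 197) → take B (32 @ 268) → take 3/29 of A → 15.72; 39/39 used.
Total value = 480.72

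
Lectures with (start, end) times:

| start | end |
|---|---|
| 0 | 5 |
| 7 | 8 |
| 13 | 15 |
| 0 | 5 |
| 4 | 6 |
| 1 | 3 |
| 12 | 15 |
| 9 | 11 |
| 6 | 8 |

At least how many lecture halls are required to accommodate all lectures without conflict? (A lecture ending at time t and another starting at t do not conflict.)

The answer is the maximum number of intervals overlapping at any instant.
Events (time:±→running): 0:+→1 0:+→2 1:+→3 … peak 3.

3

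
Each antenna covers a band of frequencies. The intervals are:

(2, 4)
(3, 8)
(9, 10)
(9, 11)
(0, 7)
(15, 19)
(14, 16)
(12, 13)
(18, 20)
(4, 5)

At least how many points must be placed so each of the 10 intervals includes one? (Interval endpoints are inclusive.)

Process intervals by earliest right end; each time one isn't hit yet, stab at its right endpoint.
Sorted: [2,4] [4,5] [0,7] [3,8] [9,10] [9,11] [12,13] [14,16] [15,19] [18,20]
{[2,4],[4,5],[0,7],[3,8]} hit by 4; {[9,10],[9,11]} hit by 10; {[12,13]} hit by 13; {[14,16],[15,19]} hit by 16; {[18,20]} hit by 20.
Points: 4, 10, 13, 16, 20 (5 total).

5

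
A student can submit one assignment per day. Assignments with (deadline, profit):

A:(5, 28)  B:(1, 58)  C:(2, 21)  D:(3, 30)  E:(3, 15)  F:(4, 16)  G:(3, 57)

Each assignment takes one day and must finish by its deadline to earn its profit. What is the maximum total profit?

Take jobs in profit order; each goes to the latest open slot no later than its deadline.
By profit: B(d1,58), G(d3,57), D(d3,30), A(d5,28), C(d2,21), F(d4,16), E(d3,15)
B→slot 1; G→slot 3; D→slot 2; A→slot 5; C skipped; F→slot 4; E skipped.
Profit = 58 + 30 + 57 + 16 + 28 = 189

189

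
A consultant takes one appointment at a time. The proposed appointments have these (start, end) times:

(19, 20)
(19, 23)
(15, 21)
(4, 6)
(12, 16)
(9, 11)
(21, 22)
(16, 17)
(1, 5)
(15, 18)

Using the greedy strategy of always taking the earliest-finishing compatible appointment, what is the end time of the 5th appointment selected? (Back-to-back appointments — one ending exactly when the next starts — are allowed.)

20

Greedy by earliest finish: after sorting by end time, pick each interval compatible with the last pick.
By end time: (1,5), (4,6), (9,11), (12,16), (16,17), (15,18), (19,20), (15,21), (21,22), (19,23).
Pick (1,5); next start ≥ 5 → (9,11); next start ≥ 11 → (12,16); next start ≥ 16 → (16,17); next start ≥ 17 → (19,20); next start ≥ 20 → (21,22).
Selected: (1,5) (9,11) (12,16) (16,17) (19,20) (21,22)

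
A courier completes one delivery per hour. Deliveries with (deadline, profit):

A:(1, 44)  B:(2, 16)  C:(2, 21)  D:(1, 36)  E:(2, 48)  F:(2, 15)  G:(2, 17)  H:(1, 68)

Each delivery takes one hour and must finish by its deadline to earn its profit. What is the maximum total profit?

Take jobs in profit order; each goes to the latest open slot no later than its deadline.
By profit: H(d1,68), E(d2,48), A(d1,44), D(d1,36), C(d2,21), G(d2,17), B(d2,16), F(d2,15)
H→slot 1; E→slot 2; A skipped; D skipped; C skipped; G skipped; B skipped; F skipped.
Profit = 68 + 48 = 116

116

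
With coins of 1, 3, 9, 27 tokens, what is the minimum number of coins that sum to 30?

2

Use the largest denomination that fits, subtract, and repeat.
30 − 1×27→3 − 1×3→0
Total coins = 1 + 1 = 2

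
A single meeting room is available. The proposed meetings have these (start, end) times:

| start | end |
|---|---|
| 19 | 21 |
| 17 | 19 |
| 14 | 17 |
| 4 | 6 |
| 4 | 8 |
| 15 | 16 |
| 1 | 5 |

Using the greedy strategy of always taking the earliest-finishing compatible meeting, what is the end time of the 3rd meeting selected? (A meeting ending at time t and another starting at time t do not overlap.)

Sort by end time and greedily take each interval whose start is ≥ the last chosen end.
Sorted by end: (1,5)  (4,6)  (4,8)  (15,16)  (14,17)  (17,19)  (19,21)
take (1,5); skip (4,6); take (15,16); take (17,19); take (19,21).
Selected: (1,5) (15,16) (17,19) (19,21)

19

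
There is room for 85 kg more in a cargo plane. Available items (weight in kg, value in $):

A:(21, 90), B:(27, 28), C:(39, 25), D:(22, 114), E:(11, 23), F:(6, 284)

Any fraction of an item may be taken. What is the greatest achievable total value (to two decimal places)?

536.93

Ratios (sorted): F 47.33, D 5.18, A 4.29, E 2.09, B 1.04, C 0.64
take F (6 @ 284); take D (22 @ 114); take A (21 @ 90); take E (11 @ 23); take 25/27 of B → 25.93. Capacity used 85/85.
Total value = 536.93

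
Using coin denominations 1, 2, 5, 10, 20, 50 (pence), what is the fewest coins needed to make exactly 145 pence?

5

Use the largest denomination that fits, subtract, and repeat.
145 = 2×50 + 2×20 + 1×5
Total coins = 2 + 2 + 1 = 5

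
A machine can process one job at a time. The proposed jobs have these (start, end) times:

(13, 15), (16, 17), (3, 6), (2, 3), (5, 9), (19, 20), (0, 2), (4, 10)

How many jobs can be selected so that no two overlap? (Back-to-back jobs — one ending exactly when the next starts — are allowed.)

By end time: (0,2), (2,3), (3,6), (5,9), (4,10), (13,15), (16,17), (19,20).
Pick (0,2); next start ≥ 2 → (2,3); next start ≥ 3 → (3,6); next start ≥ 6 → (13,15); next start ≥ 15 → (16,17); next start ≥ 17 → (19,20).
Selected 6 jobs.

6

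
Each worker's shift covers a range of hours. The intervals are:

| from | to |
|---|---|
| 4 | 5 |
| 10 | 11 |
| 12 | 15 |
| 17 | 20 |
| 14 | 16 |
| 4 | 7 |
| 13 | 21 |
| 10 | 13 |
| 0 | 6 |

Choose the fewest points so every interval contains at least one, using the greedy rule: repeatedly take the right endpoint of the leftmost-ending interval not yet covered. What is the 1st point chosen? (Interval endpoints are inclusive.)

5

By right end: [4,5]  [0,6]  [4,7]  [10,11]  [10,13]  [12,15]  [14,16]  [17,20]  [13,21]
[4,5] uncovered → point at 5; [10,11] uncovered → point at 11; [12,15] uncovered → point at 15; [17,20] uncovered → point at 20.
Points: 5, 11, 15, 20 (4 total).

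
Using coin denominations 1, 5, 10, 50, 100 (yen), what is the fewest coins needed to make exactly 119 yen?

Greedy: take as many of the largest coin as possible, then repeat with the remainder.
119 = 1×100 + 1×10 + 1×5 + 4×1
Total coins = 1 + 1 + 1 + 4 = 7

7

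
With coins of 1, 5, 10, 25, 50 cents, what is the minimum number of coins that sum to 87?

5

Greedy: take as many of the largest coin as possible, then repeat with the remainder.
87 − 1×50→37 − 1×25→12 − 1×10→2 − 2×1→0
Total coins = 1 + 1 + 1 + 2 = 5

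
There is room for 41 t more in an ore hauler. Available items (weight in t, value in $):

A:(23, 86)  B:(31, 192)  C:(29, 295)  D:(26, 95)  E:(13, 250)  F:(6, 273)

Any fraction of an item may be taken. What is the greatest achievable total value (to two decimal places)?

Sort by value per unit weight and fill in that order.
Order: F (273/6=45.50) > E (250/13=19.23) > C (295/29=10.17) > B (192/31=6.19) > A (86/23=3.74) > D (95/26=3.65)
Fill: take F (6 @ 273) → take E (13 @ 250) → take 22/29 of C → 223.79; 41/41 used.
Total value = 746.79

746.79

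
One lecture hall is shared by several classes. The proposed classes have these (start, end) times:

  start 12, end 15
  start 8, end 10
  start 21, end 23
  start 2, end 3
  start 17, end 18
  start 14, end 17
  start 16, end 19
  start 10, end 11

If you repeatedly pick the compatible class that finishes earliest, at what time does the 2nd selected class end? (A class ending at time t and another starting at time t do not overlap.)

10

Sorted by end: (2,3)  (8,10)  (10,11)  (12,15)  (14,17)  (17,18)  (16,19)  (21,23)
take (2,3); take (8,10); take (10,11); take (12,15); skip (14,17); take (17,18); take (21,23).
Selected: (2,3) (8,10) (10,11) (12,15) (17,18) (21,23)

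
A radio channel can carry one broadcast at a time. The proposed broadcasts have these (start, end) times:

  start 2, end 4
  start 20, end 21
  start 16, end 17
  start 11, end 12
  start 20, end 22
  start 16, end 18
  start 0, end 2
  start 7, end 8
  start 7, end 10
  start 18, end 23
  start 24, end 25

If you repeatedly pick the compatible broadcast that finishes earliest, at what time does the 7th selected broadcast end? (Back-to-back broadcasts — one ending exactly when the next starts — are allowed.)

25

By end time: (0,2), (2,4), (7,8), (7,10), (11,12), (16,17), (16,18), (20,21), (20,22), (18,23), (24,25).
Pick (0,2); next start ≥ 2 → (2,4); next start ≥ 4 → (7,8); next start ≥ 8 → (11,12); next start ≥ 12 → (16,17); next start ≥ 17 → (20,21); next start ≥ 21 → (24,25).
Selected: (0,2) (2,4) (7,8) (11,12) (16,17) (20,21) (24,25)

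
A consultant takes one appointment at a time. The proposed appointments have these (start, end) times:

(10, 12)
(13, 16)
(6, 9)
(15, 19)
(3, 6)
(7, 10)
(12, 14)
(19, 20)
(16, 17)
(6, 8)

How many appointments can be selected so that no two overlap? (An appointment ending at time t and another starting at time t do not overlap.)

By end time: (3,6), (6,8), (6,9), (7,10), (10,12), (12,14), (13,16), (16,17), (15,19), (19,20).
Pick (3,6); next start ≥ 6 → (6,8); next start ≥ 8 → (10,12); next start ≥ 12 → (12,14); next start ≥ 14 → (16,17); next start ≥ 17 → (19,20).
Selected 6 appointments.

6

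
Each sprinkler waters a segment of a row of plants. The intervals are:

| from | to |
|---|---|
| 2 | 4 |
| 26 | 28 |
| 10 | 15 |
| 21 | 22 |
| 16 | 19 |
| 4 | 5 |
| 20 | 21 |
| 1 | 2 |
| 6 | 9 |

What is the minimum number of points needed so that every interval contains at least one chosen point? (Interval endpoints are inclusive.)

Sort by right endpoint; whenever an interval is uncovered, place a point at its right end.
Sorted: [1,2] [2,4] [4,5] [6,9] [10,15] [16,19] [20,21] [21,22] [26,28]
{[1,2],[2,4]} hit by 2; {[4,5]} hit by 5; {[6,9]} hit by 9; {[10,15]} hit by 15; {[16,19]} hit by 19; {[20,21],[21,22]} hit by 21; {[26,28]} hit by 28.
Points: 2, 5, 9, 15, 19, 21, 28 (7 total).

7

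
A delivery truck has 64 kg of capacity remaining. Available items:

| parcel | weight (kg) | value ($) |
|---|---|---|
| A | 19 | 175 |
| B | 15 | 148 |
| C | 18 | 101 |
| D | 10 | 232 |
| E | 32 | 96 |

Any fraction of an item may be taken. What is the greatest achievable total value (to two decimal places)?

662.00

Greedy by value/weight ratio, highest first.
Order: D (232/10=23.20) > B (148/15=9.87) > A (175/19=9.21) > C (101/18=5.61) > E (96/32=3.00)
Fill: take D (10 @ 232) → take B (15 @ 148) → take A (19 @ 175) → take C (18 @ 101) → take 2/32 of E → 6.00; 64/64 used.
Total value = 662.00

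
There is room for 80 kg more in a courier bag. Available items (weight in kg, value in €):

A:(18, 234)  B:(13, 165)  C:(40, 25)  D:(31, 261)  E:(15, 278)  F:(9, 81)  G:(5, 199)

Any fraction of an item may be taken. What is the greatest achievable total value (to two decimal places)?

Greedy by value/weight ratio, highest first.
Order: G (199/5=39.80) > E (278/15=18.53) > A (234/18=13.00) > B (165/13=12.69) > F (81/9=9.00) > D (261/31=8.42) > C (25/40=0.62)
Fill: take G (5 @ 199) → take E (15 @ 278) → take A (18 @ 234) → take B (13 @ 165) → take F (9 @ 81) → take 20/31 of D → 168.39; 80/80 used.
Total value = 1125.39

1125.39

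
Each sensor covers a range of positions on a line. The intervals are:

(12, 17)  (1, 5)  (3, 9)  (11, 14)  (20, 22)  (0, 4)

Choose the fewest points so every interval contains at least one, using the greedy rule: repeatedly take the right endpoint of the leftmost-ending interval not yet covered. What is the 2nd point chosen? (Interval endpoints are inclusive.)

14

Process intervals by earliest right end; each time one isn't hit yet, stab at its right endpoint.
Sorted: [0,4] [1,5] [3,9] [11,14] [12,17] [20,22]
{[0,4],[1,5],[3,9]} hit by 4; {[11,14],[12,17]} hit by 14; {[20,22]} hit by 22.
Points: 4, 14, 22 (3 total).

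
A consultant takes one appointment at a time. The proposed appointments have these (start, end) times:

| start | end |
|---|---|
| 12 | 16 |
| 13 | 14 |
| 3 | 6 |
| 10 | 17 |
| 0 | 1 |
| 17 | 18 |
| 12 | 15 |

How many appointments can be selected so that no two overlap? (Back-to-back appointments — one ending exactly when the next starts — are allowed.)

By end time: (0,1), (3,6), (13,14), (12,15), (12,16), (10,17), (17,18).
Pick (0,1); next start ≥ 1 → (3,6); next start ≥ 6 → (13,14); next start ≥ 14 → (17,18).
Selected 4 appointments.

4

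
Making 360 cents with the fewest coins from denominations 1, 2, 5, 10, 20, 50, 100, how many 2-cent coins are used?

0

360 = 3×100 + 1×50 + 1×10
Count of 2: 0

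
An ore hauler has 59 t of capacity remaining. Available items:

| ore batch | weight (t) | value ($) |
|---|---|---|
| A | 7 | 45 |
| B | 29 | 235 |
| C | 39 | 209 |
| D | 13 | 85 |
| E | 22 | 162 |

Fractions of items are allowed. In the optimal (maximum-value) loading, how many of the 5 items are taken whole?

2

Order: B (235/29=8.10) > E (162/22=7.36) > D (85/13=6.54) > A (45/7=6.43) > C (209/39=5.36)
Fill: take B (29 @ 235) → take E (22 @ 162) → take 8/13 of D → 52.31; 59/59 used.
2 item(s) taken whole; one partial (take 8/13 of D).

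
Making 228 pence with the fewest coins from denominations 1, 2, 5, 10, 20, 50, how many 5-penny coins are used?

Use the largest denomination that fits, subtract, and repeat.
228 − 4×50→28 − 1×20→8 − 1×5→3 − 1×2→1 − 1×1→0
Count of 5: 1

1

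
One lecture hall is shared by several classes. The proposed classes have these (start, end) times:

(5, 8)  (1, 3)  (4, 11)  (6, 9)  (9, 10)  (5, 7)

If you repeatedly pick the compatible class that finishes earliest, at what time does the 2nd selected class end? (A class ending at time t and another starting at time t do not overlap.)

7

Greedy by earliest finish: after sorting by end time, pick each interval compatible with the last pick.
Sorted by end: (1,3)  (5,7)  (5,8)  (6,9)  (9,10)  (4,11)
take (1,3); take (5,7); skip (5,8); take (9,10).
Selected: (1,3) (5,7) (9,10)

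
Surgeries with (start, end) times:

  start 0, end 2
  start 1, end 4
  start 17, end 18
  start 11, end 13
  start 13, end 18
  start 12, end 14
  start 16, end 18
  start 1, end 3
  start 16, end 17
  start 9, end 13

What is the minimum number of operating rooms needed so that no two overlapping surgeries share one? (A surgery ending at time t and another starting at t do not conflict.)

The answer is the maximum number of intervals overlapping at any instant.
Events (time:±→running): 0:+→1 1:+→2 1:+→3 … peak 3.

3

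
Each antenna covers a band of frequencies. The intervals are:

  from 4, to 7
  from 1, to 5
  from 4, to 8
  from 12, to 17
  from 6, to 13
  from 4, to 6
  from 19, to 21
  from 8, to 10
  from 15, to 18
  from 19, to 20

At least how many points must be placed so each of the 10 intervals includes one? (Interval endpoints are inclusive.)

By right end: [1,5]  [4,6]  [4,7]  [4,8]  [8,10]  [6,13]  [12,17]  [15,18]  [19,20]  [19,21]
[1,5] uncovered → point at 5; [8,10] uncovered → point at 10; [12,17] uncovered → point at 17; [19,20] uncovered → point at 20.
Points: 5, 10, 17, 20 (4 total).

4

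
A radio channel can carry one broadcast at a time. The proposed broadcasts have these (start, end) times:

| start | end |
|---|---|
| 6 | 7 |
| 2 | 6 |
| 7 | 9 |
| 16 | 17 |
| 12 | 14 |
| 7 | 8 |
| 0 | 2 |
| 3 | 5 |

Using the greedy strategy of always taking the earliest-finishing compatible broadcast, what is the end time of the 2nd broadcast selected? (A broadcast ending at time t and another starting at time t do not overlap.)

Greedy by earliest finish: after sorting by end time, pick each interval compatible with the last pick.
Sorted by end: (0,2)  (3,5)  (2,6)  (6,7)  (7,8)  (7,9)  (12,14)  (16,17)
take (0,2); take (3,5); take (6,7); take (7,8); take (12,14); take (16,17).
Selected: (0,2) (3,5) (6,7) (7,8) (12,14) (16,17)

5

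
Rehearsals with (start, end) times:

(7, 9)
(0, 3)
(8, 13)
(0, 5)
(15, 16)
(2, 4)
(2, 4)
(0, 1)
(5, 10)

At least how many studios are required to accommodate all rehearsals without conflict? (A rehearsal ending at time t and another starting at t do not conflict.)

Count concurrent intervals with a sweep; the peak is the room count.
starts: [0, 0, 0, 2, 2, 5, 7, 8, 15]
ends:   [1, 3, 4, 4, 5, 9, 10, 13, 16]
s0→1 s0→2 s0→3 e1→2 s2→3 s2→4  — peak 4.

4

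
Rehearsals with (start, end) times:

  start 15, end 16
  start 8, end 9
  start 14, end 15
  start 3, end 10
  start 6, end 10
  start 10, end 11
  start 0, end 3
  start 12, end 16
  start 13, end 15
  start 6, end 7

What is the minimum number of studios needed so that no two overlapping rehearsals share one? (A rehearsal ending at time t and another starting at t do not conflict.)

3

Events (time:±→running): 0:+→1 3:-→0 3:+→1 6:+→2 6:+→3 … peak 3.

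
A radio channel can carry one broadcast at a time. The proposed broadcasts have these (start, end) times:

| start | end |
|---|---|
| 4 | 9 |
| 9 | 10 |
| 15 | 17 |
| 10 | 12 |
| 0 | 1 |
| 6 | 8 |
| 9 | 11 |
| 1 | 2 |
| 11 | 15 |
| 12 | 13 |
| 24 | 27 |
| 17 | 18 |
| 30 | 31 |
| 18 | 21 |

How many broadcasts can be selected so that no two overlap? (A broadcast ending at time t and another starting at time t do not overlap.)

Greedy by earliest finish: after sorting by end time, pick each interval compatible with the last pick.
Sorted by end: (0,1)  (1,2)  (6,8)  (4,9)  (9,10)  (9,11)  (10,12)  (12,13)  (11,15)  (15,17)  (17,18)  (18,21)  (24,27)  (30,31)
take (0,1); take (1,2); take (6,8); take (9,10); take (10,12); take (12,13); skip (11,15); take (15,17); take (17,18); take (18,21); take (24,27); take (30,31).
Selected 11 broadcasts.

11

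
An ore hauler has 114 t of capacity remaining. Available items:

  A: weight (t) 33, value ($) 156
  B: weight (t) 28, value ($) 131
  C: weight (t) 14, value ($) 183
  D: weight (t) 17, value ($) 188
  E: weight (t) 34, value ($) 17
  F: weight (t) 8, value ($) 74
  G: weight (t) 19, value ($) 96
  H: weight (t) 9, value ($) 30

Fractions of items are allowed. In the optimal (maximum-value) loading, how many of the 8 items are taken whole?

5

Order: C (183/14=13.07) > D (188/17=11.06) > F (74/8=9.25) > G (96/19=5.05) > A (156/33=4.73) > B (131/28=4.68) > H (30/9=3.33) > E (17/34=0.50)
Fill: take C (14 @ 183) → take D (17 @ 188) → take F (8 @ 74) → take G (19 @ 96) → take A (33 @ 156) → take 23/28 of B → 107.61; 114/114 used.
5 item(s) taken whole; one partial (take 23/28 of B).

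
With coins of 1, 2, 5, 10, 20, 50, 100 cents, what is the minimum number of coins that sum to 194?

Use the largest denomination that fits, subtract, and repeat.
194 = 1×100 + 1×50 + 2×20 + 2×2
Total coins = 1 + 1 + 2 + 2 = 6

6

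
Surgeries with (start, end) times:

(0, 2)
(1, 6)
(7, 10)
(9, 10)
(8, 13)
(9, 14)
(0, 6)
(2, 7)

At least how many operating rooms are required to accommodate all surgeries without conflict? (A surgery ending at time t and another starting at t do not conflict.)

Count concurrent intervals with a sweep; the peak is the room count.
Events (time:±→running): 0:+→1 0:+→2 1:+→3 2:-→2 2:+→3 6:-→2 6:-→1 7:-→0 7:+→1 8:+→2 9:+→3 9:+→4 … peak 4.

4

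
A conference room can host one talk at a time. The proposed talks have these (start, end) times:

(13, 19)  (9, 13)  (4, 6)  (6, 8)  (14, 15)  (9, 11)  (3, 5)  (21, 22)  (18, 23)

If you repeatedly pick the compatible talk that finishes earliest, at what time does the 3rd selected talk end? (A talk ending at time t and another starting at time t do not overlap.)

Greedy by earliest finish: after sorting by end time, pick each interval compatible with the last pick.
Sorted by end: (3,5)  (4,6)  (6,8)  (9,11)  (9,13)  (14,15)  (13,19)  (21,22)  (18,23)
take (3,5); skip (4,6); take (6,8); take (9,11); skip (9,13); take (14,15); skip (13,19); take (21,22); skip (18,23).
Selected: (3,5) (6,8) (9,11) (14,15) (21,22)

11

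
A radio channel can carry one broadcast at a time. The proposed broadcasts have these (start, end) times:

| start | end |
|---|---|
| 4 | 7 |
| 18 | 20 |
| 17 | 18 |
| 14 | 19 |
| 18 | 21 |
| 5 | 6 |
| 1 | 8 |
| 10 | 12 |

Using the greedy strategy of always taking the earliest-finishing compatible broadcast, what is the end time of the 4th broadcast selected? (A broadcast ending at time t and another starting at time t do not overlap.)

20

Sorted by end: (5,6)  (4,7)  (1,8)  (10,12)  (17,18)  (14,19)  (18,20)  (18,21)
take (5,6); skip (4,7); skip (1,8); take (10,12); take (17,18); skip (14,19); take (18,20); skip (18,21).
Selected: (5,6) (10,12) (17,18) (18,20)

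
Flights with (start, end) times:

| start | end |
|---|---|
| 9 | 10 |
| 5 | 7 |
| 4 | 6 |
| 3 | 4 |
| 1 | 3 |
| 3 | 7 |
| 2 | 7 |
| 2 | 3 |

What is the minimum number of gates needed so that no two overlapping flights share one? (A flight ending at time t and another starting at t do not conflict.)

starts: [1, 2, 2, 3, 3, 4, 5, 9]
ends:   [3, 3, 4, 6, 7, 7, 7, 10]
s1→1 s2→2 s2→3 e3→2 e3→1 s3→2 s3→3 e4→2 s4→3 s5→4  — peak 4.

4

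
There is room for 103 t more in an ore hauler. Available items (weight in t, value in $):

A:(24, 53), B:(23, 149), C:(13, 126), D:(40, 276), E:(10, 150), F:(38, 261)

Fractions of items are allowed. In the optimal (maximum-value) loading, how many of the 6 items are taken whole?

4

Sort by value per unit weight and fill in that order.
Order: E (150/10=15.00) > C (126/13=9.69) > D (276/40=6.90) > F (261/38=6.87) > B (149/23=6.48) > A (53/24=2.21)
Fill: take E (10 @ 150) → take C (13 @ 126) → take D (40 @ 276) → take F (38 @ 261) → take 2/23 of B → 12.96; 103/103 used.
4 item(s) taken whole; one partial (take 2/23 of B).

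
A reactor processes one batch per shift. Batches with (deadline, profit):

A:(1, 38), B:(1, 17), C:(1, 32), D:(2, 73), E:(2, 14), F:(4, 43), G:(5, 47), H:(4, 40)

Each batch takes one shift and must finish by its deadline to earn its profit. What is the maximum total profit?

Take jobs in profit order; each goes to the latest open slot no later than its deadline.
By profit: D(d2,73), G(d5,47), F(d4,43), H(d4,40), A(d1,38), C(d1,32), B(d1,17), E(d2,14)
D→slot 2; G→slot 5; F→slot 4; H→slot 3; A→slot 1; C skipped; B skipped; E skipped.
Profit = 38 + 73 + 40 + 43 + 47 = 241

241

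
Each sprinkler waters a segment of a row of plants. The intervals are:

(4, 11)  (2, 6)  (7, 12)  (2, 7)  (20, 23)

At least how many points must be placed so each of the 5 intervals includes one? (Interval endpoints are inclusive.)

3

Sort by right endpoint; whenever an interval is uncovered, place a point at its right end.
By right end: [2,6]  [2,7]  [4,11]  [7,12]  [20,23]
[2,6] uncovered → point at 6; [7,12] uncovered → point at 12; [20,23] uncovered → point at 23.
Points: 6, 12, 23 (3 total).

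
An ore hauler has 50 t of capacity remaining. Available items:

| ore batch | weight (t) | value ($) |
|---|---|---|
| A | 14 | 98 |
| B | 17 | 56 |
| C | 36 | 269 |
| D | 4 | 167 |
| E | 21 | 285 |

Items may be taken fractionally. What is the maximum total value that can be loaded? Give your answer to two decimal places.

Sort by value per unit weight and fill in that order.
Ratios (sorted): D 41.75, E 13.57, C 7.47, A 7.00, B 3.29
take D (4 @ 167); take E (21 @ 285); take 25/36 of C → 186.81. Capacity used 50/50.
Total value = 638.81

638.81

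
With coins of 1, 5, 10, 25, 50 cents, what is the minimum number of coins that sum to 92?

6

Use the largest denomination that fits, subtract, and repeat.
92 = 1×50 + 1×25 + 1×10 + 1×5 + 2×1
Total coins = 1 + 1 + 1 + 1 + 2 = 6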